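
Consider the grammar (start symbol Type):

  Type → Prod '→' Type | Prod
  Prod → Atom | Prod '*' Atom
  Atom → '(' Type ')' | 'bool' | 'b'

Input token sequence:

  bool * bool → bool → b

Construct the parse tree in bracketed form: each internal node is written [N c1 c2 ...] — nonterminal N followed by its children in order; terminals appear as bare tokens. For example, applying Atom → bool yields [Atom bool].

[Type [Prod [Prod [Atom bool]] * [Atom bool]] → [Type [Prod [Atom bool]] → [Type [Prod [Atom b]]]]]

Type
Prod → Type
Prod * Atom → Type
Atom * Atom → Type
bool * Atom → Type
bool * bool → Type
bool * bool → Prod → Type
bool * bool → Atom → Type
bool * bool → bool → Type
bool * bool → bool → Prod
bool * bool → bool → Atom
bool * bool → bool → b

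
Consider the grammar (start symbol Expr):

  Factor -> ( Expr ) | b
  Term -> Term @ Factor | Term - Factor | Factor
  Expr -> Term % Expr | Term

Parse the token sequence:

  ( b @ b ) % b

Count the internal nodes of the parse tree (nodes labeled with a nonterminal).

11

[Expr [Term [Factor ( [Expr [Term [Term [Factor b]] @ [Factor b]]] )]] % [Expr [Term [Factor b]]]]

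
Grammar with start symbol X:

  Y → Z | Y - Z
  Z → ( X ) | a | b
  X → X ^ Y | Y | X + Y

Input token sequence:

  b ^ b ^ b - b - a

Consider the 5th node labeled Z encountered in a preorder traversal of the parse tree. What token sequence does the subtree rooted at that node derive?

a

[X [X [X [Y [Z b]]] ^ [Y [Z b]]] ^ [Y [Y [Y [Z b]] - [Z b]] - [Z a]]]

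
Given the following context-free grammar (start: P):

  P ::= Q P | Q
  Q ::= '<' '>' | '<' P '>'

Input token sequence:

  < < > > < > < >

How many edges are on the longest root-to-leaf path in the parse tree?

[P [Q < [P [Q < >]] >] [P [Q < >] [P [Q < >]]]]

4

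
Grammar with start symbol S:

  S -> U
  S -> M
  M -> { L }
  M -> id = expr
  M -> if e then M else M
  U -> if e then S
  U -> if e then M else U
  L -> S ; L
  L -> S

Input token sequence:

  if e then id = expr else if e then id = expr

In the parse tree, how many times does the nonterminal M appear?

[S [U if e then [M id = expr] else [U if e then [S [M id = expr]]]]]

2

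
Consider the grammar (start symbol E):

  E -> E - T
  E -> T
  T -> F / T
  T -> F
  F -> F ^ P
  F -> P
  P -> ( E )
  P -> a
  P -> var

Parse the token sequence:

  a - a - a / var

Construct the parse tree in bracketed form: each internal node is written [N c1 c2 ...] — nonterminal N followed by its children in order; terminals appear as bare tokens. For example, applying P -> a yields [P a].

E
E - T
E - T - T
T - T - T
F - T - T
P - T - T
a - T - T
a - F - T
a - P - T
a - a - T
a - a - F / T
a - a - P / T
a - a - a / T
a - a - a / F
a - a - a / P
a - a - a / var

[E [E [E [T [F [P a]]]] - [T [F [P a]]]] - [T [F [P a]] / [T [F [P var]]]]]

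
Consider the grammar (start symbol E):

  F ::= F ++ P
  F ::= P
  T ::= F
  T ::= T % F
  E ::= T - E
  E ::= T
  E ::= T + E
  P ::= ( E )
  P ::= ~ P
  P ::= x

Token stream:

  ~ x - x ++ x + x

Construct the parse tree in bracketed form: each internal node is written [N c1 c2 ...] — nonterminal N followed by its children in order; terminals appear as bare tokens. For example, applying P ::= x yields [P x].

E
T - E
F - E
P - E
~ P - E
~ x - E
~ x - T + E
~ x - F + E
~ x - F ++ P + E
~ x - P ++ P + E
~ x - x ++ P + E
~ x - x ++ x + E
~ x - x ++ x + T
~ x - x ++ x + F
~ x - x ++ x + P
~ x - x ++ x + x

[E [T [F [P ~ [P x]]]] - [E [T [F [F [P x]] ++ [P x]]] + [E [T [F [P x]]]]]]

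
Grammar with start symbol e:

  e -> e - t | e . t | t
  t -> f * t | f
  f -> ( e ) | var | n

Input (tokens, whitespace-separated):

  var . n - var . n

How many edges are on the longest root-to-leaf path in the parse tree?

[e [e [e [e [t [f var]]] . [t [f n]]] - [t [f var]]] . [t [f n]]]

6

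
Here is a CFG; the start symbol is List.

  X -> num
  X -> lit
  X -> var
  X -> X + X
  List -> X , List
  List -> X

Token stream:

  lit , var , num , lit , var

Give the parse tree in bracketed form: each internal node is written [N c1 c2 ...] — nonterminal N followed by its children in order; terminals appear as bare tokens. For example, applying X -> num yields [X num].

[List [X lit] , [List [X var] , [List [X num] , [List [X lit] , [List [X var]]]]]]

List
X , List
lit , List
lit , X , List
lit , var , List
lit , var , X , List
lit , var , num , List
lit , var , num , X , List
lit , var , num , lit , List
lit , var , num , lit , X
lit , var , num , lit , var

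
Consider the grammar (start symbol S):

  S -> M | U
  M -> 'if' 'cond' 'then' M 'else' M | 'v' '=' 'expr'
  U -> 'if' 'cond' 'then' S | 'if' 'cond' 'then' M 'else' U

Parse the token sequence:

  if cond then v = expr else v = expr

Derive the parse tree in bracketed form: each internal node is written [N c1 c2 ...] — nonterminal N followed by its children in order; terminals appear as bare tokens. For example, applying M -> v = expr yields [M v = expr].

[S [M if cond then [M v = expr] else [M v = expr]]]

S
M
if cond then M else M
if cond then v = expr else M
if cond then v = expr else v = expr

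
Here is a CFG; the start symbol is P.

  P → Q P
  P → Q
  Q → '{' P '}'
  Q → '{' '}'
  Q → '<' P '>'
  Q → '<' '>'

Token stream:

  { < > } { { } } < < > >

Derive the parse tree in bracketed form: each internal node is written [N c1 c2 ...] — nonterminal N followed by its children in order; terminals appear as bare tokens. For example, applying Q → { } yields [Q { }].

[P [Q { [P [Q < >]] }] [P [Q { [P [Q { }]] }] [P [Q < [P [Q < >]] >]]]]

P
Q P
{ P } P
{ Q } P
{ < > } P
{ < > } Q P
{ < > } { P } P
{ < > } { Q } P
{ < > } { { } } P
{ < > } { { } } Q
{ < > } { { } } < P >
{ < > } { { } } < Q >
{ < > } { { } } < < > >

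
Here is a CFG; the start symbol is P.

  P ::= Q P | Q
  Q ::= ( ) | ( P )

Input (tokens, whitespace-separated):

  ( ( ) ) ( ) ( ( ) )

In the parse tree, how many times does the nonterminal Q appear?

5

[P [Q ( [P [Q ( )]] )] [P [Q ( )] [P [Q ( [P [Q ( )]] )]]]]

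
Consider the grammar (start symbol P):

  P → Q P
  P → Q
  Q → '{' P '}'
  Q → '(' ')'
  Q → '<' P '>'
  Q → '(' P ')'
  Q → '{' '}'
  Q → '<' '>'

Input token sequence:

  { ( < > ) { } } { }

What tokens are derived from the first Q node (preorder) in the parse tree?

[P [Q { [P [Q ( [P [Q < >]] )] [P [Q { }]]] }] [P [Q { }]]]

{ ( < > ) { } }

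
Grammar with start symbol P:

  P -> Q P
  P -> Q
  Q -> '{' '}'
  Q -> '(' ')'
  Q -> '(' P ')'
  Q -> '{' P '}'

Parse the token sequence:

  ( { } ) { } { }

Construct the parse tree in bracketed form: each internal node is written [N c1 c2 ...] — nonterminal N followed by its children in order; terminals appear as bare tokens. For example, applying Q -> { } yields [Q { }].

[P [Q ( [P [Q { }]] )] [P [Q { }] [P [Q { }]]]]

P
Q P
( P ) P
( Q ) P
( { } ) P
( { } ) Q P
( { } ) { } P
( { } ) { } Q
( { } ) { } { }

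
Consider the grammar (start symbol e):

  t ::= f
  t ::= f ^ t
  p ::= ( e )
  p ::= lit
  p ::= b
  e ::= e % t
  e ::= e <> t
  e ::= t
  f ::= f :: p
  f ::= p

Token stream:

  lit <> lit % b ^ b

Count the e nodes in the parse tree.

[e [e [e [t [f [p lit]]]] <> [t [f [p lit]]]] % [t [f [p b]] ^ [t [f [p b]]]]]

3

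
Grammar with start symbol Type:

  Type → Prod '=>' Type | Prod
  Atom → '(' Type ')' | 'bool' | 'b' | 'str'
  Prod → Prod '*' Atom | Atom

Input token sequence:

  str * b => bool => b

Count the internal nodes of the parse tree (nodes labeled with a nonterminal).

11

[Type [Prod [Prod [Atom str]] * [Atom b]] => [Type [Prod [Atom bool]] => [Type [Prod [Atom b]]]]]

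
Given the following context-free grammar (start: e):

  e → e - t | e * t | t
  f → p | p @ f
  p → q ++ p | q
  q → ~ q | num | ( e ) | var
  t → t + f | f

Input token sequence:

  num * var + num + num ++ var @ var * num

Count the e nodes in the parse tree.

[e [e [e [t [f [p [q num]]]]] * [t [t [t [f [p [q var]]]] + [f [p [q num]]]] + [f [p [q num] ++ [p [q var]]] @ [f [p [q var]]]]]] * [t [f [p [q num]]]]]

3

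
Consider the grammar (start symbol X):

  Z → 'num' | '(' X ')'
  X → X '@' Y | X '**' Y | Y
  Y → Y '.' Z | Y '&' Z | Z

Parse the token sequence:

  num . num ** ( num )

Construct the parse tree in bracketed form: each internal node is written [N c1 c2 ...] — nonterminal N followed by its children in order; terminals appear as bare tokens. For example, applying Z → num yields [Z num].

[X [X [Y [Y [Z num]] . [Z num]]] ** [Y [Z ( [X [Y [Z num]]] )]]]

X
X ** Y
Y ** Y
Y . Z ** Y
Z . Z ** Y
num . Z ** Y
num . num ** Y
num . num ** Z
num . num ** ( X )
num . num ** ( Y )
num . num ** ( Z )
num . num ** ( num )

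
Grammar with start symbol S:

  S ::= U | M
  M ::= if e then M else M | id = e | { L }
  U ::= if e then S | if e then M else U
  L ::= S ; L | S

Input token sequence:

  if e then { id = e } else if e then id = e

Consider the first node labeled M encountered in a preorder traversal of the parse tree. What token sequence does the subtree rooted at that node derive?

{ id = e }

[S [U if e then [M { [L [S [M id = e]]] }] else [U if e then [S [M id = e]]]]]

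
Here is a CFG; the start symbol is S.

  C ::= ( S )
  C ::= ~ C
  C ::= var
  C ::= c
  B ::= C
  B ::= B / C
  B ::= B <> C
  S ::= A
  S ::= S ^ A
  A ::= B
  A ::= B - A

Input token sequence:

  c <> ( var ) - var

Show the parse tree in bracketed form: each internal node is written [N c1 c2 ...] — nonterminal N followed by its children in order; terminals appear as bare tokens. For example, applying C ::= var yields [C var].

S
A
B - A
B <> C - A
C <> C - A
c <> C - A
c <> ( S ) - A
c <> ( A ) - A
c <> ( B ) - A
c <> ( C ) - A
c <> ( var ) - A
c <> ( var ) - B
c <> ( var ) - C
c <> ( var ) - var

[S [A [B [B [C c]] <> [C ( [S [A [B [C var]]]] )]] - [A [B [C var]]]]]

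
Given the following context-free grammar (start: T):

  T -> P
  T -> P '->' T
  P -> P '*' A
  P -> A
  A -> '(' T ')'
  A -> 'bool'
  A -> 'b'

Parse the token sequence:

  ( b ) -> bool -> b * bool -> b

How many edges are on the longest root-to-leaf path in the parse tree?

[T [P [A ( [T [P [A b]]] )]] -> [T [P [A bool]] -> [T [P [P [A b]] * [A bool]] -> [T [P [A b]]]]]]

6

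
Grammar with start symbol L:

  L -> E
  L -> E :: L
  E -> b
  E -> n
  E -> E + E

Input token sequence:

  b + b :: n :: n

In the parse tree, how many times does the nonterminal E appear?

5

[L [E [E b] + [E b]] :: [L [E n] :: [L [E n]]]]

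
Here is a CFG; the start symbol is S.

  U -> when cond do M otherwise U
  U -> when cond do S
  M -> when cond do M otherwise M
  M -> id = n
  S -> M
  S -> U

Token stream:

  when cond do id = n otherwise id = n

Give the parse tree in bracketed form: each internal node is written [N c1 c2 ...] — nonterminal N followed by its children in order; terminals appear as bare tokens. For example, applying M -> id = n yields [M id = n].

[S [M when cond do [M id = n] otherwise [M id = n]]]

S
M
when cond do M otherwise M
when cond do id = n otherwise M
when cond do id = n otherwise id = n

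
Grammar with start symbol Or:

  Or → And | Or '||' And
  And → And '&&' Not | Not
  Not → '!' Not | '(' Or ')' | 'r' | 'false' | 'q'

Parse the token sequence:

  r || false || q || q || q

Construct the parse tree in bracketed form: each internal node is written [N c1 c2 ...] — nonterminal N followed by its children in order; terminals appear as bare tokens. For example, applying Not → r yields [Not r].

Or
Or || And
Or || And || And
Or || And || And || And
Or || And || And || And || And
And || And || And || And || And
Not || And || And || And || And
r || And || And || And || And
r || Not || And || And || And
r || false || And || And || And
r || false || Not || And || And
r || false || q || And || And
r || false || q || Not || And
r || false || q || q || And
r || false || q || q || Not
r || false || q || q || q

[Or [Or [Or [Or [Or [And [Not r]]] || [And [Not false]]] || [And [Not q]]] || [And [Not q]]] || [And [Not q]]]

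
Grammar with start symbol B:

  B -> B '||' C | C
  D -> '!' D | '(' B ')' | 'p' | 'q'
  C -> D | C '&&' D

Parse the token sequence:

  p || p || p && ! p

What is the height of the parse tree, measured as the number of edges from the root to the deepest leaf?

5

[B [B [B [C [D p]]] || [C [D p]]] || [C [C [D p]] && [D ! [D p]]]]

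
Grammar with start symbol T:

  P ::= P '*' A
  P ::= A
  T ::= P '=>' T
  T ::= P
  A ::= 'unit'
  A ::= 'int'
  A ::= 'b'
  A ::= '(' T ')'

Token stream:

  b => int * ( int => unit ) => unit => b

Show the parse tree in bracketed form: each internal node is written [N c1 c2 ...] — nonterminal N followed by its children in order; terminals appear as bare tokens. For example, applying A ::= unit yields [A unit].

T
P => T
A => T
b => T
b => P => T
b => P * A => T
b => A * A => T
b => int * A => T
b => int * ( T ) => T
b => int * ( P => T ) => T
b => int * ( A => T ) => T
b => int * ( int => T ) => T
b => int * ( int => P ) => T
b => int * ( int => A ) => T
b => int * ( int => unit ) => T
b => int * ( int => unit ) => P => T
b => int * ( int => unit ) => A => T
b => int * ( int => unit ) => unit => T
b => int * ( int => unit ) => unit => P
b => int * ( int => unit ) => unit => A
b => int * ( int => unit ) => unit => b

[T [P [A b]] => [T [P [P [A int]] * [A ( [T [P [A int]] => [T [P [A unit]]]] )]] => [T [P [A unit]] => [T [P [A b]]]]]]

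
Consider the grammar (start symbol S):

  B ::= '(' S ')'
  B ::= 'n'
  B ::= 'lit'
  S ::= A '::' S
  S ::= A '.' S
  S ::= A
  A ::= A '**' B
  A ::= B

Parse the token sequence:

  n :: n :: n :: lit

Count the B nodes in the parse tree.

4

[S [A [B n]] :: [S [A [B n]] :: [S [A [B n]] :: [S [A [B lit]]]]]]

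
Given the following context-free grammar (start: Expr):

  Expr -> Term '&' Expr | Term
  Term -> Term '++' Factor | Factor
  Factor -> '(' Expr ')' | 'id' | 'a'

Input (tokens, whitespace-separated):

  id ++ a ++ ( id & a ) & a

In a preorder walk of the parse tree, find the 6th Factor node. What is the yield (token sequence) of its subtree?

a

[Expr [Term [Term [Term [Factor id]] ++ [Factor a]] ++ [Factor ( [Expr [Term [Factor id]] & [Expr [Term [Factor a]]]] )]] & [Expr [Term [Factor a]]]]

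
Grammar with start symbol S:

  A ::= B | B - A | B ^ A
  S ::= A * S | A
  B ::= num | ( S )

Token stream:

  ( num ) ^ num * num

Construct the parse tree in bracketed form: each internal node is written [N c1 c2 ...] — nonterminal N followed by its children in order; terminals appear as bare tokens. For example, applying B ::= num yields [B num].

S
A * S
B ^ A * S
( S ) ^ A * S
( A ) ^ A * S
( B ) ^ A * S
( num ) ^ A * S
( num ) ^ B * S
( num ) ^ num * S
( num ) ^ num * A
( num ) ^ num * B
( num ) ^ num * num

[S [A [B ( [S [A [B num]]] )] ^ [A [B num]]] * [S [A [B num]]]]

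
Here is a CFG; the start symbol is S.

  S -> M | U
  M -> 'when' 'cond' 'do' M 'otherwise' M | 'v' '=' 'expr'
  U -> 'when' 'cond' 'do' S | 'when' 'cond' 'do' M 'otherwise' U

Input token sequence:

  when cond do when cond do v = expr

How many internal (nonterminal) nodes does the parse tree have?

[S [U when cond do [S [U when cond do [S [M v = expr]]]]]]

6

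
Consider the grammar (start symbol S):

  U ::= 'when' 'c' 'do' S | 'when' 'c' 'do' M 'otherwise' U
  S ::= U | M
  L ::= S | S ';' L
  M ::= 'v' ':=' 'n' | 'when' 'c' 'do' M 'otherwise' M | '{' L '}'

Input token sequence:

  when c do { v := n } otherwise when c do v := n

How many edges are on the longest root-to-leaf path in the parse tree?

6

[S [U when c do [M { [L [S [M v := n]]] }] otherwise [U when c do [S [M v := n]]]]]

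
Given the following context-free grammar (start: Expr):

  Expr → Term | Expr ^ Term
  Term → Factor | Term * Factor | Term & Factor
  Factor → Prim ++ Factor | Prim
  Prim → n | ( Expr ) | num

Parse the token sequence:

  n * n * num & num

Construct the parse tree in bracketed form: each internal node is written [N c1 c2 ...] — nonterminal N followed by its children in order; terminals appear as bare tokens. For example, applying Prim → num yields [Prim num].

[Expr [Term [Term [Term [Term [Factor [Prim n]]] * [Factor [Prim n]]] * [Factor [Prim num]]] & [Factor [Prim num]]]]

Expr
Term
Term & Factor
Term * Factor & Factor
Term * Factor * Factor & Factor
Factor * Factor * Factor & Factor
Prim * Factor * Factor & Factor
n * Factor * Factor & Factor
n * Prim * Factor & Factor
n * n * Factor & Factor
n * n * Prim & Factor
n * n * num & Factor
n * n * num & Prim
n * n * num & num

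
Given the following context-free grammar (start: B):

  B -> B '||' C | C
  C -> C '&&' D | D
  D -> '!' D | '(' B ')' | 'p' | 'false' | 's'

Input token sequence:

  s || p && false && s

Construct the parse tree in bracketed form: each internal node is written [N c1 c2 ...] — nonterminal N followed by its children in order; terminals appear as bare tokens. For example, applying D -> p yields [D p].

[B [B [C [D s]]] || [C [C [C [D p]] && [D false]] && [D s]]]

B
B || C
C || C
D || C
s || C
s || C && D
s || C && D && D
s || D && D && D
s || p && D && D
s || p && false && D
s || p && false && s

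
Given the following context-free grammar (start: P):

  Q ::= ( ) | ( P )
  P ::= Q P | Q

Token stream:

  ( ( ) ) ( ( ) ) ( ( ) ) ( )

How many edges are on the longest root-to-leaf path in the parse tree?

[P [Q ( [P [Q ( )]] )] [P [Q ( [P [Q ( )]] )] [P [Q ( [P [Q ( )]] )] [P [Q ( )]]]]]

6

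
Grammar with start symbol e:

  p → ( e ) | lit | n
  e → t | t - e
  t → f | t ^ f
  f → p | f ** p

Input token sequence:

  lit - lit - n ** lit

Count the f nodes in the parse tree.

[e [t [f [p lit]]] - [e [t [f [p lit]]] - [e [t [f [f [p n]] ** [p lit]]]]]]

4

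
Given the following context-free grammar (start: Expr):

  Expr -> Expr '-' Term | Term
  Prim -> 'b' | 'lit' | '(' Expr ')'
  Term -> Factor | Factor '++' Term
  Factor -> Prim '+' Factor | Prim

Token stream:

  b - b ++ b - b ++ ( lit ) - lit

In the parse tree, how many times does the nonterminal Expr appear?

5

[Expr [Expr [Expr [Expr [Term [Factor [Prim b]]]] - [Term [Factor [Prim b]] ++ [Term [Factor [Prim b]]]]] - [Term [Factor [Prim b]] ++ [Term [Factor [Prim ( [Expr [Term [Factor [Prim lit]]]] )]]]]] - [Term [Factor [Prim lit]]]]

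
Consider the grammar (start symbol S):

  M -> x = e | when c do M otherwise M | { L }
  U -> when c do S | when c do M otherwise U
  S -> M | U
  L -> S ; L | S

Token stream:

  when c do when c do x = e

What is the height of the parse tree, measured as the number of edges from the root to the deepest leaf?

6

[S [U when c do [S [U when c do [S [M x = e]]]]]]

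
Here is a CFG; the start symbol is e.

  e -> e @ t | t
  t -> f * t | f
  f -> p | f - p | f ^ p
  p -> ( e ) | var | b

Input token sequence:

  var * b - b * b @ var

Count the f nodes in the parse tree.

[e [e [t [f [p var]] * [t [f [f [p b]] - [p b]] * [t [f [p b]]]]]] @ [t [f [p var]]]]

5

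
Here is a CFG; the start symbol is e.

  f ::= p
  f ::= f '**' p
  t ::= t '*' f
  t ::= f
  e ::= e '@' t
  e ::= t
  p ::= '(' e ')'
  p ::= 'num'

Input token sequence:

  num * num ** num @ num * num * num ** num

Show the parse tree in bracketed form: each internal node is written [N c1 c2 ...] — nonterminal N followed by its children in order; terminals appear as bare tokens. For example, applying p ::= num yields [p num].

[e [e [t [t [f [p num]]] * [f [f [p num]] ** [p num]]]] @ [t [t [t [f [p num]]] * [f [p num]]] * [f [f [p num]] ** [p num]]]]

e
e @ t
t @ t
t * f @ t
f * f @ t
p * f @ t
num * f @ t
num * f ** p @ t
num * p ** p @ t
num * num ** p @ t
num * num ** num @ t
num * num ** num @ t * f
num * num ** num @ t * f * f
num * num ** num @ f * f * f
num * num ** num @ p * f * f
num * num ** num @ num * f * f
num * num ** num @ num * p * f
num * num ** num @ num * num * f
num * num ** num @ num * num * f ** p
num * num ** num @ num * num * p ** p
num * num ** num @ num * num * num ** p
num * num ** num @ num * num * num ** num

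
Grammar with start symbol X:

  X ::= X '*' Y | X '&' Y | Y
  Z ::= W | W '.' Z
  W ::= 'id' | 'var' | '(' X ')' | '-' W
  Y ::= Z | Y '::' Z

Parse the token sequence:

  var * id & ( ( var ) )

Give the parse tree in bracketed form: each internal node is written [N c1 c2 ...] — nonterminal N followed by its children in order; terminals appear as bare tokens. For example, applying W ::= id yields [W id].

[X [X [X [Y [Z [W var]]]] * [Y [Z [W id]]]] & [Y [Z [W ( [X [Y [Z [W ( [X [Y [Z [W var]]]] )]]]] )]]]]

X
X & Y
X * Y & Y
Y * Y & Y
Z * Y & Y
W * Y & Y
var * Y & Y
var * Z & Y
var * W & Y
var * id & Y
var * id & Z
var * id & W
var * id & ( X )
var * id & ( Y )
var * id & ( Z )
var * id & ( W )
var * id & ( ( X ) )
var * id & ( ( Y ) )
var * id & ( ( Z ) )
var * id & ( ( W ) )
var * id & ( ( var ) )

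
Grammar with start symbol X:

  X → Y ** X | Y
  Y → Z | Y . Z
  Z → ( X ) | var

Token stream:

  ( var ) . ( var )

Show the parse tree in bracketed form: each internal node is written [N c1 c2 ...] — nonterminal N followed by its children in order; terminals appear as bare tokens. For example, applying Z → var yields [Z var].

[X [Y [Y [Z ( [X [Y [Z var]]] )]] . [Z ( [X [Y [Z var]]] )]]]

X
Y
Y . Z
Z . Z
( X ) . Z
( Y ) . Z
( Z ) . Z
( var ) . Z
( var ) . ( X )
( var ) . ( Y )
( var ) . ( Z )
( var ) . ( var )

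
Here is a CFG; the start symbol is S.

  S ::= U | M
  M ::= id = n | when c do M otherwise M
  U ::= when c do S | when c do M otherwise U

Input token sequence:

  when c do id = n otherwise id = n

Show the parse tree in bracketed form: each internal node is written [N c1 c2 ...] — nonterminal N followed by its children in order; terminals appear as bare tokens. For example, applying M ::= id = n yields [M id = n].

[S [M when c do [M id = n] otherwise [M id = n]]]

S
M
when c do M otherwise M
when c do id = n otherwise M
when c do id = n otherwise id = n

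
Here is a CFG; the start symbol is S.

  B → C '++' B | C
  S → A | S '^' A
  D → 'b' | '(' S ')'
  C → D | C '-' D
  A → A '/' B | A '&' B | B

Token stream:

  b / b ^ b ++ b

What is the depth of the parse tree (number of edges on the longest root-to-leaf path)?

[S [S [A [A [B [C [D b]]]] / [B [C [D b]]]]] ^ [A [B [C [D b]] ++ [B [C [D b]]]]]]

7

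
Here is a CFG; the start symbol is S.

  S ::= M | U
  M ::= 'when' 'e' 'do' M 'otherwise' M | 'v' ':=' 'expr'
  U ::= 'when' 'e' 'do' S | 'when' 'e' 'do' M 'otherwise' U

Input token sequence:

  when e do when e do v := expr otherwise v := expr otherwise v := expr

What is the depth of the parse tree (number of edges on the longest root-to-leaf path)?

4

[S [M when e do [M when e do [M v := expr] otherwise [M v := expr]] otherwise [M v := expr]]]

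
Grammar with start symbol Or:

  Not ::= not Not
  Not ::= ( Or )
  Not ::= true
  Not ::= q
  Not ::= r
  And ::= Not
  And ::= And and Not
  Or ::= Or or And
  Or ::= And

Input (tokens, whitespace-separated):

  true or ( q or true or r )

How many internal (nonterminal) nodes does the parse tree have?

15

[Or [Or [And [Not true]]] or [And [Not ( [Or [Or [Or [And [Not q]]] or [And [Not true]]] or [And [Not r]]] )]]]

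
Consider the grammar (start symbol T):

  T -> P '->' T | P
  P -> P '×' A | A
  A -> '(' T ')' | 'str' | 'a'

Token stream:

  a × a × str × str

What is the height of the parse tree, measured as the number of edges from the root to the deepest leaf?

[T [P [P [P [P [A a]] × [A a]] × [A str]] × [A str]]]

6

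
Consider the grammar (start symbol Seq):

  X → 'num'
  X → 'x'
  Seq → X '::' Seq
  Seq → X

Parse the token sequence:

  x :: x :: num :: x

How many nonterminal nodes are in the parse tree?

[Seq [X x] :: [Seq [X x] :: [Seq [X num] :: [Seq [X x]]]]]

8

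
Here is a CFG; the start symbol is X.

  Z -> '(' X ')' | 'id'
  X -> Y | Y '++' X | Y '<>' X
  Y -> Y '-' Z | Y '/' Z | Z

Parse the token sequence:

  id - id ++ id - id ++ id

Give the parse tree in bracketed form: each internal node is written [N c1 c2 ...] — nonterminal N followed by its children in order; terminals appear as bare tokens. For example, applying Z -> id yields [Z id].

[X [Y [Y [Z id]] - [Z id]] ++ [X [Y [Y [Z id]] - [Z id]] ++ [X [Y [Z id]]]]]

X
Y ++ X
Y - Z ++ X
Z - Z ++ X
id - Z ++ X
id - id ++ X
id - id ++ Y ++ X
id - id ++ Y - Z ++ X
id - id ++ Z - Z ++ X
id - id ++ id - Z ++ X
id - id ++ id - id ++ X
id - id ++ id - id ++ Y
id - id ++ id - id ++ Z
id - id ++ id - id ++ id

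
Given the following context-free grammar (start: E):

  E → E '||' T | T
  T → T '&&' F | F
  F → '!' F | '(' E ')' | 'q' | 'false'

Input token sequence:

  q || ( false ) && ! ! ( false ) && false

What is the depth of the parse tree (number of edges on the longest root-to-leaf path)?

9

[E [E [T [F q]]] || [T [T [T [F ( [E [T [F false]]] )]] && [F ! [F ! [F ( [E [T [F false]]] )]]]] && [F false]]]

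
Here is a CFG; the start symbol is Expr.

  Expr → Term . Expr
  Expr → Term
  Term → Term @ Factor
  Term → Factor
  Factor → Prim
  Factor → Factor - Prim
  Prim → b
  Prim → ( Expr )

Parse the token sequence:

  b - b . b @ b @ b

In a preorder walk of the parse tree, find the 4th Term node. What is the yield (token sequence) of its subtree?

[Expr [Term [Factor [Factor [Prim b]] - [Prim b]]] . [Expr [Term [Term [Term [Factor [Prim b]]] @ [Factor [Prim b]]] @ [Factor [Prim b]]]]]

b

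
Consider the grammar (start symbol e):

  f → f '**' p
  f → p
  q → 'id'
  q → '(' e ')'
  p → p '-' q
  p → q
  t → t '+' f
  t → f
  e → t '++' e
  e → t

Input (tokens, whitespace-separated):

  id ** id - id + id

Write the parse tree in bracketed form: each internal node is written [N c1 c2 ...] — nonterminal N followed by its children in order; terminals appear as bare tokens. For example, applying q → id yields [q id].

e
t
t + f
f + f
f ** p + f
p ** p + f
q ** p + f
id ** p + f
id ** p - q + f
id ** q - q + f
id ** id - q + f
id ** id - id + f
id ** id - id + p
id ** id - id + q
id ** id - id + id

[e [t [t [f [f [p [q id]]] ** [p [p [q id]] - [q id]]]] + [f [p [q id]]]]]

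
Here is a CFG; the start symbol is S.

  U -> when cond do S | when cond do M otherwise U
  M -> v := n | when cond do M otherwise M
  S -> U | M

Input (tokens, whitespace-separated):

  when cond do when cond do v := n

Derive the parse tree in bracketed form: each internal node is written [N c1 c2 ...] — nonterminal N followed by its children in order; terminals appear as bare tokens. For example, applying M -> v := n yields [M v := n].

[S [U when cond do [S [U when cond do [S [M v := n]]]]]]

S
U
when cond do S
when cond do U
when cond do when cond do S
when cond do when cond do M
when cond do when cond do v := n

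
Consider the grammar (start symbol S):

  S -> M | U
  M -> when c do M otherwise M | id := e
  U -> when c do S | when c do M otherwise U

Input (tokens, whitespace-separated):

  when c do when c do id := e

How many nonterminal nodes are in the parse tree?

6

[S [U when c do [S [U when c do [S [M id := e]]]]]]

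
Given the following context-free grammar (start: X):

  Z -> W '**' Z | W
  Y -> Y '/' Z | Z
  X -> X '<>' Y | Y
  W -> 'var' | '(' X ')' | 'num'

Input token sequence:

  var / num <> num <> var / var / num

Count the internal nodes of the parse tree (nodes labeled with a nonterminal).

21

[X [X [X [Y [Y [Z [W var]]] / [Z [W num]]]] <> [Y [Z [W num]]]] <> [Y [Y [Y [Z [W var]]] / [Z [W var]]] / [Z [W num]]]]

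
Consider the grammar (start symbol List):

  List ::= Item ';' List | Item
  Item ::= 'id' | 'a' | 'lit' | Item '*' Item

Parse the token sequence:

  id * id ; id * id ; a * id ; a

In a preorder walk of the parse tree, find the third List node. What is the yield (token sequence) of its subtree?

[List [Item [Item id] * [Item id]] ; [List [Item [Item id] * [Item id]] ; [List [Item [Item a] * [Item id]] ; [List [Item a]]]]]

a * id ; a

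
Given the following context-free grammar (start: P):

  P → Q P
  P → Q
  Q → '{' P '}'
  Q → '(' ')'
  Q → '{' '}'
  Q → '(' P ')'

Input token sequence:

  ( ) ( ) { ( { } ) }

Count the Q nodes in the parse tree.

5

[P [Q ( )] [P [Q ( )] [P [Q { [P [Q ( [P [Q { }]] )]] }]]]]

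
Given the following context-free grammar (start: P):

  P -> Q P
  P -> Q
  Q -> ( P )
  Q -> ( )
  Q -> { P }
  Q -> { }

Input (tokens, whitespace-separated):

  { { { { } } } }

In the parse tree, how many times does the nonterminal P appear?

4

[P [Q { [P [Q { [P [Q { [P [Q { }]] }]] }]] }]]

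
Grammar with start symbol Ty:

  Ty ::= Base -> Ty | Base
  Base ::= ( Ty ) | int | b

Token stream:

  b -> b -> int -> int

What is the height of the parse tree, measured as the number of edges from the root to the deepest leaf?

[Ty [Base b] -> [Ty [Base b] -> [Ty [Base int] -> [Ty [Base int]]]]]

5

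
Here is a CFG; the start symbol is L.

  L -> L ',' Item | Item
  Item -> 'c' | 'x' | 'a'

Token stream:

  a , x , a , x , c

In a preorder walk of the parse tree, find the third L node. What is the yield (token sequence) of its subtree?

a , x , a

[L [L [L [L [L [Item a]] , [Item x]] , [Item a]] , [Item x]] , [Item c]]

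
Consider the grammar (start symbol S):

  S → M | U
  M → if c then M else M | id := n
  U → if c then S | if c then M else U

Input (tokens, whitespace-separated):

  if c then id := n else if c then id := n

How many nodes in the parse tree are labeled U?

2

[S [U if c then [M id := n] else [U if c then [S [M id := n]]]]]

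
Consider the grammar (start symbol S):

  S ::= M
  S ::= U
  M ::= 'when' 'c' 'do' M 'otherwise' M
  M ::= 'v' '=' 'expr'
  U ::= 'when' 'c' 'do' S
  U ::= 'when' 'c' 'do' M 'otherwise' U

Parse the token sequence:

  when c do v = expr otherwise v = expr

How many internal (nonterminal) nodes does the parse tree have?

[S [M when c do [M v = expr] otherwise [M v = expr]]]

4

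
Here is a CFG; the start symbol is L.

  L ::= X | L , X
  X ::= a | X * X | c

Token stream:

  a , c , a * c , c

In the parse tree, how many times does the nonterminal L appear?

[L [L [L [L [X a]] , [X c]] , [X [X a] * [X c]]] , [X c]]

4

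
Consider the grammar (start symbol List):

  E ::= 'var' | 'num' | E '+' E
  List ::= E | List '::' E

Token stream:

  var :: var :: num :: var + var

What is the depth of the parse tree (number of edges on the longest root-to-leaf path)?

5

[List [List [List [List [E var]] :: [E var]] :: [E num]] :: [E [E var] + [E var]]]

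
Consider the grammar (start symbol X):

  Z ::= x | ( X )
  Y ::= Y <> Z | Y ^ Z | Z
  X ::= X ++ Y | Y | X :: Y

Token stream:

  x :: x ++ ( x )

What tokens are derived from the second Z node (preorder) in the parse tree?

[X [X [X [Y [Z x]]] :: [Y [Z x]]] ++ [Y [Z ( [X [Y [Z x]]] )]]]

x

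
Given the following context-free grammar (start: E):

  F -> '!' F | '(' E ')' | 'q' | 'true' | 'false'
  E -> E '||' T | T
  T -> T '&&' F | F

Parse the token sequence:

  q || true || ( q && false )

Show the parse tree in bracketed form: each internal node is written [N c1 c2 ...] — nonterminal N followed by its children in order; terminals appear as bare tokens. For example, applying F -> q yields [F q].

E
E || T
E || T || T
T || T || T
F || T || T
q || T || T
q || F || T
q || true || T
q || true || F
q || true || ( E )
q || true || ( T )
q || true || ( T && F )
q || true || ( F && F )
q || true || ( q && F )
q || true || ( q && false )

[E [E [E [T [F q]]] || [T [F true]]] || [T [F ( [E [T [T [F q]] && [F false]]] )]]]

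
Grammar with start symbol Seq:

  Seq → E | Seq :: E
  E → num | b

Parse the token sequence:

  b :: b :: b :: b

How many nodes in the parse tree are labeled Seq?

[Seq [Seq [Seq [Seq [E b]] :: [E b]] :: [E b]] :: [E b]]

4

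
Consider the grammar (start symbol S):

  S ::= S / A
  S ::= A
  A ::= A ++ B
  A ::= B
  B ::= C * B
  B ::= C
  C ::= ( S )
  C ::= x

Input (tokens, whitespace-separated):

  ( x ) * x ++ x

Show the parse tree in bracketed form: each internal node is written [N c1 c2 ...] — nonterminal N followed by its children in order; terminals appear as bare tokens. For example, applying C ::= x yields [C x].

S
A
A ++ B
B ++ B
C * B ++ B
( S ) * B ++ B
( A ) * B ++ B
( B ) * B ++ B
( C ) * B ++ B
( x ) * B ++ B
( x ) * C ++ B
( x ) * x ++ B
( x ) * x ++ C
( x ) * x ++ x

[S [A [A [B [C ( [S [A [B [C x]]]] )] * [B [C x]]]] ++ [B [C x]]]]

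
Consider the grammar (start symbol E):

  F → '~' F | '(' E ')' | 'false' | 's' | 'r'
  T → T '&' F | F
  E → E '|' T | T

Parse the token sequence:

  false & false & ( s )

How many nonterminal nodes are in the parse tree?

10

[E [T [T [T [F false]] & [F false]] & [F ( [E [T [F s]]] )]]]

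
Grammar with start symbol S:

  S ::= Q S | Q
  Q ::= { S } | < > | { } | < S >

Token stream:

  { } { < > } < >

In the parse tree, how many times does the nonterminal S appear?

[S [Q { }] [S [Q { [S [Q < >]] }] [S [Q < >]]]]

4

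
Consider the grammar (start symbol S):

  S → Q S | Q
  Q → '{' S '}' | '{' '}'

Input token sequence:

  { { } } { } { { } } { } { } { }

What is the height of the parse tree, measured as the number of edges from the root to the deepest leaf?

[S [Q { [S [Q { }]] }] [S [Q { }] [S [Q { [S [Q { }]] }] [S [Q { }] [S [Q { }] [S [Q { }]]]]]]]

7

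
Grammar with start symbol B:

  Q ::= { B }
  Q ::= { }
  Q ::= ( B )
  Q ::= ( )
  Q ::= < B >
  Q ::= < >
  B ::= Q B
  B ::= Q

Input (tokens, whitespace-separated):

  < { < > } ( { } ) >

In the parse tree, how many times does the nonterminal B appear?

[B [Q < [B [Q { [B [Q < >]] }] [B [Q ( [B [Q { }]] )]]] >]]

5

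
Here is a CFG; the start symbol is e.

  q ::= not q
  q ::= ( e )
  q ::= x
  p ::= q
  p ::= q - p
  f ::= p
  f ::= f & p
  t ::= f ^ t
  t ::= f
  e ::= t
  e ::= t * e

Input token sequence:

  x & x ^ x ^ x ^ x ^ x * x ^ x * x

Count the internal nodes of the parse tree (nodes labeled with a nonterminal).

[e [t [f [f [p [q x]]] & [p [q x]]] ^ [t [f [p [q x]]] ^ [t [f [p [q x]]] ^ [t [f [p [q x]]] ^ [t [f [p [q x]]]]]]]] * [e [t [f [p [q x]]] ^ [t [f [p [q x]]]]] * [e [t [f [p [q x]]]]]]]

38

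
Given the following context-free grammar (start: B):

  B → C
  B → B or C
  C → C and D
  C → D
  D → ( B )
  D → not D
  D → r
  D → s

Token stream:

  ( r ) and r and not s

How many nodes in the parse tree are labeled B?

2

[B [C [C [C [D ( [B [C [D r]]] )]] and [D r]] and [D not [D s]]]]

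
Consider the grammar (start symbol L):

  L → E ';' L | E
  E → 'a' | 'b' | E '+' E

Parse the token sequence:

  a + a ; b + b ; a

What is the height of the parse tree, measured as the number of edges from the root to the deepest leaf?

[L [E [E a] + [E a]] ; [L [E [E b] + [E b]] ; [L [E a]]]]

4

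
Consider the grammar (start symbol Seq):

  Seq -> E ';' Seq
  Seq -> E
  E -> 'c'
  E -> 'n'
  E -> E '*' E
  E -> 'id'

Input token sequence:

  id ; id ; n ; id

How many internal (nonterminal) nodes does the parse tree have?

[Seq [E id] ; [Seq [E id] ; [Seq [E n] ; [Seq [E id]]]]]

8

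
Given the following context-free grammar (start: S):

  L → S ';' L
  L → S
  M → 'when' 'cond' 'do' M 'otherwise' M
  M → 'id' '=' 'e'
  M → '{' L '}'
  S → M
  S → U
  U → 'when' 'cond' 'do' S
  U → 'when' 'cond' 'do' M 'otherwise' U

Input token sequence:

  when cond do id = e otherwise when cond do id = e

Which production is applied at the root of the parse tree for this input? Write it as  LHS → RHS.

[S [U when cond do [M id = e] otherwise [U when cond do [S [M id = e]]]]]

S → U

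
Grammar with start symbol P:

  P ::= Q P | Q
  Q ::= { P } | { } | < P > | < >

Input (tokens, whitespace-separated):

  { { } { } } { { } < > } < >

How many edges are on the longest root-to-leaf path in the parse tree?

[P [Q { [P [Q { }] [P [Q { }]]] }] [P [Q { [P [Q { }] [P [Q < >]]] }] [P [Q < >]]]]

6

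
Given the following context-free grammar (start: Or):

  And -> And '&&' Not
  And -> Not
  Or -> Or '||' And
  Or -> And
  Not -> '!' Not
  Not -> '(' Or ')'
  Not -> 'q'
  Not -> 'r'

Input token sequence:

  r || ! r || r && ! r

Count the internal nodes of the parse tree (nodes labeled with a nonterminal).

13

[Or [Or [Or [And [Not r]]] || [And [Not ! [Not r]]]] || [And [And [Not r]] && [Not ! [Not r]]]]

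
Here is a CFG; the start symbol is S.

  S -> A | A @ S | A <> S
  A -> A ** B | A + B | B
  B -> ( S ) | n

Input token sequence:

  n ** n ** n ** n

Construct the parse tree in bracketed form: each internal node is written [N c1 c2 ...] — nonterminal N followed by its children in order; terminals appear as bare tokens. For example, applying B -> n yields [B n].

[S [A [A [A [A [B n]] ** [B n]] ** [B n]] ** [B n]]]

S
A
A ** B
A ** B ** B
A ** B ** B ** B
B ** B ** B ** B
n ** B ** B ** B
n ** n ** B ** B
n ** n ** n ** B
n ** n ** n ** n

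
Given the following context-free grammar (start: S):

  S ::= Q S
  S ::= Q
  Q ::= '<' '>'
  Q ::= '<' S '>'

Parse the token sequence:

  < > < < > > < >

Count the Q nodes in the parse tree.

4

[S [Q < >] [S [Q < [S [Q < >]] >] [S [Q < >]]]]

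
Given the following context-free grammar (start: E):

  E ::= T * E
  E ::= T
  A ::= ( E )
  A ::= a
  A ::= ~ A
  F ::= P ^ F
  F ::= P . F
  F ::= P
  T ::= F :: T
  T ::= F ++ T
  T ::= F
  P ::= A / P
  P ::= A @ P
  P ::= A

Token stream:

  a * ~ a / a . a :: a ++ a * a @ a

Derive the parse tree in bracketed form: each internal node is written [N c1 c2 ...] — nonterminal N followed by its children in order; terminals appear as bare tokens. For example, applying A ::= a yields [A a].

[E [T [F [P [A a]]]] * [E [T [F [P [A ~ [A a]] / [P [A a]]] . [F [P [A a]]]] :: [T [F [P [A a]]] ++ [T [F [P [A a]]]]]] * [E [T [F [P [A a] @ [P [A a]]]]]]]]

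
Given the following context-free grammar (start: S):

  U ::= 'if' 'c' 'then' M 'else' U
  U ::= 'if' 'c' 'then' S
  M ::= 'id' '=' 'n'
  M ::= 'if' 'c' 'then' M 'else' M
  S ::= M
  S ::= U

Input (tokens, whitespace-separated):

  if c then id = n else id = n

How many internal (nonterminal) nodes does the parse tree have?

[S [M if c then [M id = n] else [M id = n]]]

4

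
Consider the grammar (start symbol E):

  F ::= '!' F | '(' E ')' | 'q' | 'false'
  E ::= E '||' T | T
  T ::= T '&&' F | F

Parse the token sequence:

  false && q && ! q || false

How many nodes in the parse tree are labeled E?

2

[E [E [T [T [T [F false]] && [F q]] && [F ! [F q]]]] || [T [F false]]]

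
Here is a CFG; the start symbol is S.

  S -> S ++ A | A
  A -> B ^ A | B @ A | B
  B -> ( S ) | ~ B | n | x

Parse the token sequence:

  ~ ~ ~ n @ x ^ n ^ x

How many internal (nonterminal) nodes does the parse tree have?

12

[S [A [B ~ [B ~ [B ~ [B n]]]] @ [A [B x] ^ [A [B n] ^ [A [B x]]]]]]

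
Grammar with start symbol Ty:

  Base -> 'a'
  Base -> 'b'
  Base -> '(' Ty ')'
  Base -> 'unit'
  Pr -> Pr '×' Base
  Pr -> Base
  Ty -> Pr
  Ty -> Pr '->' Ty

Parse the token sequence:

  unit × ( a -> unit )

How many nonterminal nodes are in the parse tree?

11

[Ty [Pr [Pr [Base unit]] × [Base ( [Ty [Pr [Base a]] -> [Ty [Pr [Base unit]]]] )]]]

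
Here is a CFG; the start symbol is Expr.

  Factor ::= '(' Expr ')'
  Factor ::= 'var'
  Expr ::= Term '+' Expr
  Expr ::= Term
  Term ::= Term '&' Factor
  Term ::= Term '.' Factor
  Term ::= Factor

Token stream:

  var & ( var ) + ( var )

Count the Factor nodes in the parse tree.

[Expr [Term [Term [Factor var]] & [Factor ( [Expr [Term [Factor var]]] )]] + [Expr [Term [Factor ( [Expr [Term [Factor var]]] )]]]]

5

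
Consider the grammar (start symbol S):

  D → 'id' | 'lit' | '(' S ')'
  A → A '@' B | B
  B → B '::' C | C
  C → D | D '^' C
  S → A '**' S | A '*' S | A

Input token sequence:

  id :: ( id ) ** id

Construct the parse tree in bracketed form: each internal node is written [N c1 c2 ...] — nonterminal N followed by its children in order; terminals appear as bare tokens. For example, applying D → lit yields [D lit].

S
A ** S
B ** S
B :: C ** S
C :: C ** S
D :: C ** S
id :: C ** S
id :: D ** S
id :: ( S ) ** S
id :: ( A ) ** S
id :: ( B ) ** S
id :: ( C ) ** S
id :: ( D ) ** S
id :: ( id ) ** S
id :: ( id ) ** A
id :: ( id ) ** B
id :: ( id ) ** C
id :: ( id ) ** D
id :: ( id ) ** id

[S [A [B [B [C [D id]]] :: [C [D ( [S [A [B [C [D id]]]]] )]]]] ** [S [A [B [C [D id]]]]]]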